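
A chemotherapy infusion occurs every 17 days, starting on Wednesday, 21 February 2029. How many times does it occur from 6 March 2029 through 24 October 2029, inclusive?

14

Occurrences land 17·i days after 21 February 2029 for i = 0, 1, 2, …
6 March 2029 is 13 days after the start; 13 ÷ 17 = 0 remainder 13; since the remainder is 13, round up to i = 1. First occurrence in the window: #2 on 10 March 2029 (1×17 = 17 days in).
24 October 2029 is 245 days after the start; 245 ÷ 17 = 14 remainder 7. Last occurrence in the window: #15 on 17 October 2029.
Occurrences #2 through #15: 14 in total.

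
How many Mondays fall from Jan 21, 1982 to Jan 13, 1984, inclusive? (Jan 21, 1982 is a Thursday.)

103

Jan 21, 1982 is a Thursday; the first Monday on or after it is Jan 25, 1982 (4 days later).
From Jan 25, 1982 to Jan 13, 1984: 340 + 365 + 13 = 718 days (rest of 1982, 1983, to Jan 13, 1984 in 1984).
718 ÷ 7 = 102 full weeks with remainder 4, so 102 more Mondays after the first → 103.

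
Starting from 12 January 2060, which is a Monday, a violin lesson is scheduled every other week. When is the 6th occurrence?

The 6th occurrence is 5 intervals after the first: 5 × 14 = 70 days after 12 January 2060.
January has 31 days — 19 days to the end of January leaves 51.
February has 29 days (22 left).
22 days into March → 22 March 2060.

22 March 2060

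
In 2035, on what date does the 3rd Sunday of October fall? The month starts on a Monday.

2035-10-21

October 2035 begins on a Monday, so the first Sunday is October 7 (6 days later).
The 3rd Sunday is 2 weeks later: 7 + 14 = 21.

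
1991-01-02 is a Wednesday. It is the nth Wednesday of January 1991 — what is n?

1st

Day 2 falls in week ⌈2/7⌉ of the month.
Days 1–7 hold the 1st Wednesday, 8–14 the 2nd, 15–21 the 3rd, 22–28 the 4th, 29–31 the 5th.
2 is in the range for the 1st.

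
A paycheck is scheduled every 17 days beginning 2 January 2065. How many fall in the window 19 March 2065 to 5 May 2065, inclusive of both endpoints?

Occurrences land 17·i days after 2 January 2065 for i = 0, 1, 2, …
19 March 2065 is 76 days after the start; 76 ÷ 17 = 4 remainder 8; since the remainder is 8, round up to i = 5. First occurrence in the window: #6 on 28 March 2065 (5×17 = 85 days in).
5 May 2065 is 123 days after the start; 123 ÷ 17 = 7 remainder 4. Last occurrence in the window: #8 on 1 May 2065.
Occurrences #6 through #8: 3 in total.

3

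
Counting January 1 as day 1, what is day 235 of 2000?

Aug 22, 2000

Jan has 31 days (235 − 31 = 204 remain).
Feb has 29 days (204 − 29 = 175 remain).
Mar has 31 days (175 − 31 = 144 remain).
Apr has 30 days (144 − 30 = 114 remain).
May has 31 days (114 − 31 = 83 remain).
Jun has 30 days (83 − 30 = 53 remain).
Jul has 31 days (53 − 31 = 22 remain).
22 into Aug → Aug 22.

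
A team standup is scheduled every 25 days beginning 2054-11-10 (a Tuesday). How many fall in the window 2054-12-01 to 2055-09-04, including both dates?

Occurrences land 25·i days after 2054-11-10 for i = 0, 1, 2, …
2054-12-01 is 21 days after the start; 21 ÷ 25 = 0 remainder 21; since the remainder is 21, round up to i = 1. First occurrence in the window: #2 on 2054-12-05 (1×25 = 25 days in).
2055-09-04 is 298 days after the start; 298 ÷ 25 = 11 remainder 23. Last occurrence in the window: #12 on 2055-08-12.
Occurrences #2 through #12: 11 in total.

11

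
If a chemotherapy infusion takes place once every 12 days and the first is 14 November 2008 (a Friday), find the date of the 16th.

13 May 2009

The 16th occurrence is 15 intervals after the first: 15 × 12 = 180 days after 14 November 2008.
November has 30 days — 16 days to the end of November leaves 164.
December has 31 days (133 left).
January has 31 days (102 left).
February has 28 days (74 left).
March has 31 days (43 left).
April has 30 days (13 left).
13 days into May → 13 May 2009.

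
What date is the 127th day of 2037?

May 7, 2037

Jan has 31 days (127 − 31 = 96 remain).
Feb has 28 days (96 − 28 = 68 remain).
Mar has 31 days (68 − 31 = 37 remain).
Apr has 30 days (37 − 30 = 7 remain).
7 into May → May 7.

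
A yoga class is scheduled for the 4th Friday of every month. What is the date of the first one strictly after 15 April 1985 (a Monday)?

April 1985 starts on a Monday; its first Friday is the 5th, so the 4th Friday is the 26th — 26 April 1985.
26 April 1985 is after 15 April 1985, so that is the next one.

26 April 1985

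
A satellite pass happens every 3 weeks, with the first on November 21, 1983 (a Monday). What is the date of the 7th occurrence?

March 26, 1984

The 7th occurrence is 6 intervals after the first: 6 × 21 = 126 days after November 21, 1983.
November has 30 days — 9 days to the end of November leaves 117.
December has 31 days (86 left).
January has 31 days (55 left).
February has 29 days (26 left).
26 days into March → March 26, 1984.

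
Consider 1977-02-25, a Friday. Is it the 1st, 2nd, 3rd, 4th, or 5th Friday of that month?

4th

Day 25 falls in week ⌈25/7⌉ of the month.
Days 1–7 hold the 1st Friday, 8–14 the 2nd, 15–21 the 3rd, 22–28 the 4th, 29–31 the 5th.
25 is in the range for the 4th.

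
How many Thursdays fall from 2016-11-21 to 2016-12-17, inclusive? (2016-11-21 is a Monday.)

2016-11-21 is a Monday; the first Thursday on or after it is 2016-11-24 (3 days later).
From 2016-11-24 to 2016-12-17: 6 + 17 = 23 days (rest of November, December).
23 ÷ 7 = 3 full weeks with remainder 2, so 3 more Thursdays after the first → 4.

4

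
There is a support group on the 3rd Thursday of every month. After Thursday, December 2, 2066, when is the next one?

December 16, 2066

December 2066 starts on a Wednesday; its first Thursday is the 2nd, so the 3rd Thursday is the 16th — December 16, 2066.
December 16, 2066 is after December 2, 2066, so that is the next one.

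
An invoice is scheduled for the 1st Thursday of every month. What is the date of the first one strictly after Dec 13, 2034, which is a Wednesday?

Dec 2034 starts on a Friday, so its 1st Thursday is Dec 7, 2034 (6 days in).
That is not after Dec 13, 2034, so look at Jan 2035.
Jan 2035 starts on a Monday, so its 1st Thursday is Jan 4, 2035 (3 days in).

Jan 4, 2035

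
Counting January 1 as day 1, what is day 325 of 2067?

January has 31 days (325 − 31 = 294 remain).
February has 28 days (294 − 28 = 266 remain).
March has 31 days (266 − 31 = 235 remain).
April has 30 days (235 − 30 = 205 remain).
May has 31 days (205 − 31 = 174 remain).
June has 30 days (174 − 30 = 144 remain).
July has 31 days (144 − 31 = 113 remain).
August has 31 days (113 − 31 = 82 remain).
September has 30 days (82 − 30 = 52 remain).
October has 31 days (52 − 31 = 21 remain).
21 into November → November 21.

November 21, 2067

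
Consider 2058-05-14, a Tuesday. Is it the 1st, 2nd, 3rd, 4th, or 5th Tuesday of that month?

2nd

Day 14 falls in week ⌈14/7⌉ of the month.
Days 1–7 hold the 1st Tuesday, 8–14 the 2nd, 15–21 the 3rd, 22–28 the 4th, 29–31 the 5th.
14 is in the range for the 2nd.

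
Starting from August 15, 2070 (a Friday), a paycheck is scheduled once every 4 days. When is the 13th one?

October 2, 2070

The 13th occurrence is 12 intervals after the first: 12 × 4 = 48 days after August 15, 2070.
August has 31 days — 16 days to the end of August leaves 32.
September has 30 days (2 left).
2 days into October → October 2, 2070.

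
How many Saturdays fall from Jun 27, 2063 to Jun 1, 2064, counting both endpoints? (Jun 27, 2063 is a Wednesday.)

49

Jun 27, 2063 is a Wednesday; the first Saturday on or after it is Jun 30, 2063 (3 days later).
From Jun 30, 2063 to Jun 1, 2064: 184 + 153 = 337 days (rest of 2063, to Jun 1, 2064 in 2064).
337 ÷ 7 = 48 full weeks with remainder 1, so 48 more Saturdays after the first → 49.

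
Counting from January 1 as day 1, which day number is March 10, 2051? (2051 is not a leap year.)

Days in months before March: 31 + 28 = 59.
Plus 10 days into March → day 69.

69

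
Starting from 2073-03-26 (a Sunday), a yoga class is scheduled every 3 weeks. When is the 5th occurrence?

2073-06-18

The 5th occurrence is 4 intervals after the first: 4 × 21 = 84 days after 2073-03-26.
March has 31 days — 5 days to the end of March leaves 79.
April has 30 days (49 left).
May has 31 days (18 left).
18 days into June → 2073-06-18.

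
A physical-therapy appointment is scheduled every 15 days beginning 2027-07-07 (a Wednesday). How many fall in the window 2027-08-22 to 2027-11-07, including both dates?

5

Occurrences land 15·i days after 2027-07-07 for i = 0, 1, 2, …
2027-08-22 is 46 days after the start; 46 ÷ 15 = 3 remainder 1; since the remainder is 1, round up to i = 4. First occurrence in the window: #5 on 2027-09-05 (4×15 = 60 days in).
2027-11-07 is 123 days after the start; 123 ÷ 15 = 8 remainder 3. Last occurrence in the window: #9 on 2027-11-04.
Occurrences #5 through #9: 5 in total.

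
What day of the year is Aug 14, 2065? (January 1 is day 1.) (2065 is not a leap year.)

Days in months before Aug: 31 + 28 + 31 + 30 + 31 + 30 + 31 = 212.
Plus 14 days into Aug → day 226.

226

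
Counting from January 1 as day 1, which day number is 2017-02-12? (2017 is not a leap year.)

Days in months before February: 31 = 31.
Plus 12 days into February → day 43.

43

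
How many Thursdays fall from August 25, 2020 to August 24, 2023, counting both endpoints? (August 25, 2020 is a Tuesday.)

August 25, 2020 is a Tuesday; the first Thursday on or after it is August 27, 2020 (2 days later).
From August 27, 2020 to August 24, 2023: 126 + 365 + 365 + 236 = 1092 days (rest of 2020, 2021, 2022, to August 24, 2023 in 2023).
1092 ÷ 7 = 156 full weeks with remainder 0, so 156 more Thursdays after the first → 157.

157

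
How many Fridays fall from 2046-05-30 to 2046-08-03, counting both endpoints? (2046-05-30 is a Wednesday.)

10

2046-05-30 is a Wednesday; the first Friday on or after it is 2046-06-01 (2 days later).
From 2046-06-01 to 2046-08-03: 29 + 31 + 3 = 63 days (rest of June, July, August).
63 ÷ 7 = 9 full weeks with remainder 0, so 9 more Fridays after the first → 10.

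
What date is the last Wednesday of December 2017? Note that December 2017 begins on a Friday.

December 27, 2017

December 2017 begins on a Friday, so the first Wednesday is December 6 (5 days later).
December 2017 has 31 days. Adding weeks: 6, 13, 20, 27 — the last one ≤ 31 is the 27th.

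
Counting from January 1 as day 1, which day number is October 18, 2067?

Days in months before October: 31 + 28 + 31 + 30 + 31 + 30 + 31 + 31 + 30 = 273.
Plus 18 days into October → day 291.

291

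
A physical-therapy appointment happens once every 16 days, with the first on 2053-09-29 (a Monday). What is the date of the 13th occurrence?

2054-04-09

The 13th occurrence is 12 intervals after the first: 12 × 16 = 192 days after 2053-09-29.
September has 30 days — 1 day to the end of September leaves 191.
October has 31 days (160 left).
November has 30 days (130 left).
December has 31 days (99 left).
January has 31 days (68 left).
February has 28 days (40 left).
March has 31 days (9 left).
9 days into April → 2054-04-09.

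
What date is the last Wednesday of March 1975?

The first Wednesday of March 1975 is March 5.
March 1975 has 31 days. Adding weeks: 5, 12, 19, 26 — the last one ≤ 31 is the 26th.

26 March 1975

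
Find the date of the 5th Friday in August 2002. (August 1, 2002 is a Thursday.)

August 30, 2002

August 2002 begins on a Thursday, so the first Friday is August 2 (1 day later).
The 5th Friday is 4 weeks later: 2 + 28 = 30.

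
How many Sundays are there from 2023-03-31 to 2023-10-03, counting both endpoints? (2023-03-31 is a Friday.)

2023-03-31 is a Friday; the first Sunday on or after it is 2023-04-02 (2 days later).
From 2023-04-02 to 2023-10-03: 28 + 31 + 30 + 31 + 31 + 30 + 3 = 184 days (rest of April, May, June, July, August, September, October).
184 ÷ 7 = 26 full weeks with remainder 2, so 26 more Sundays after the first → 27.

27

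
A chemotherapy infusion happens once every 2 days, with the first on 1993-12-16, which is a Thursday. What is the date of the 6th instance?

The 6th occurrence is 5 intervals after the first: 5 × 2 = 10 days after 1993-12-16.
10 days later is 1993-12-26.

1993-12-26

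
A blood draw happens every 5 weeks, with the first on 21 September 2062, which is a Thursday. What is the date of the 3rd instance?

30 November 2062

The 3rd occurrence is 2 intervals after the first: 2 × 35 = 70 days after 21 September 2062.
September has 30 days — 9 days to the end of September leaves 61.
October has 31 days (30 left).
30 days into November → 30 November 2062.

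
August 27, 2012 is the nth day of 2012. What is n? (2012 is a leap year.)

240

Days in months before August: 31 + 29 + 31 + 30 + 31 + 30 + 31 = 213.
Plus 27 days into August → day 240.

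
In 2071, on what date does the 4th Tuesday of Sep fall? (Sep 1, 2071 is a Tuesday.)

Sep 2071 begins on a Tuesday, so the first Tuesday is Sep 1.
The 4th Tuesday is 3 weeks later: 1 + 21 = 22.

Sep 22, 2071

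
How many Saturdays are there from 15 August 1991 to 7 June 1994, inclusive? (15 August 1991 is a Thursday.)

147

15 August 1991 is a Thursday; the first Saturday on or after it is 17 August 1991 (2 days later).
From 17 August 1991 to 7 June 1994: 136 + 366 + 365 + 158 = 1025 days (rest of 1991, 1992, 1993, to 7 June 1994 in 1994).
1025 ÷ 7 = 146 full weeks with remainder 3, so 146 more Saturdays after the first → 147.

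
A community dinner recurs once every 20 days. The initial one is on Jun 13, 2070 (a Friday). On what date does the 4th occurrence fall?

Aug 12, 2070

The 4th occurrence is 3 intervals after the first: 3 × 20 = 60 days after Jun 13, 2070.
Jun has 30 days — 17 days to the end of Jun leaves 43.
Jul has 31 days (12 left).
12 days into Aug → Aug 12, 2070.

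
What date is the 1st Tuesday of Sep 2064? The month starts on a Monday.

Sep 2064 begins on a Monday, so the first Tuesday is Sep 2 (1 day later).

Sep 2, 2064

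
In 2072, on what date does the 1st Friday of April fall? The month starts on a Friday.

2072-04-01

April 2072 begins on a Friday, so the first Friday is April 1.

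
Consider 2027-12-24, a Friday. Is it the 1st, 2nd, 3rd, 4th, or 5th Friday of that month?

Day 24 falls in week ⌈24/7⌉ of the month.
Days 1–7 hold the 1st Friday, 8–14 the 2nd, 15–21 the 3rd, 22–28 the 4th, 29–31 the 5th.
24 is in the range for the 4th.

4th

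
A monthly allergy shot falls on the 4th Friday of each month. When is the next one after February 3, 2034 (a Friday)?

February 24, 2034

February 2034 starts on a Wednesday; its first Friday is the 3rd, so the 4th Friday is the 24th — February 24, 2034.
February 24, 2034 is after February 3, 2034, so that is the next one.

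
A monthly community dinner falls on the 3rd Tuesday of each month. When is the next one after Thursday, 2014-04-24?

April 2014 starts on a Tuesday; its first Tuesday is the 1st, so the 3rd Tuesday is the 15th — 2014-04-15.
That is not after 2014-04-24, so look at May 2014.
May 2014 starts on a Thursday; its first Tuesday is the 6th, so the 3rd Tuesday is the 20th — 2014-05-20.

2014-05-20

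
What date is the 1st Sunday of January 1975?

The first Sunday of January 1975 is January 5.

5 January 1975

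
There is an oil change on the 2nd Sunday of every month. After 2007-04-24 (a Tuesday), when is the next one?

April 2007 starts on a Sunday; its first Sunday is the 1st, so the 2nd Sunday is the 8th — 2007-04-08.
That is not after 2007-04-24, so look at May 2007.
May 2007 starts on a Tuesday; its first Sunday is the 6th, so the 2nd Sunday is the 13th — 2007-05-13.

2007-05-13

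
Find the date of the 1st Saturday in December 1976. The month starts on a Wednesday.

1976-12-04

December 1976 begins on a Wednesday, so the first Saturday is December 4 (3 days later).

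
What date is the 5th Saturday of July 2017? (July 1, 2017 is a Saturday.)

July 2017 begins on a Saturday, so the first Saturday is July 1.
The 5th Saturday is 4 weeks later: 1 + 28 = 29.

2017-07-29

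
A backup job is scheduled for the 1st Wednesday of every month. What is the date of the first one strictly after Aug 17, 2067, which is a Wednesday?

Sep 7, 2067

Aug 2067 starts on a Monday, so its 1st Wednesday is Aug 3, 2067 (2 days in).
That is not after Aug 17, 2067, so look at Sep 2067.
Sep 2067 starts on a Thursday, so its 1st Wednesday is Sep 7, 2067 (6 days in).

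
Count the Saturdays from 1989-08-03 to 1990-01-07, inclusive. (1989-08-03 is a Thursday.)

23

1989-08-03 is a Thursday; the first Saturday on or after it is 1989-08-05 (2 days later).
From 1989-08-05 to 1990-01-07: 26 + 30 + 31 + 30 + 31 + 7 = 155 days (rest of August, September, October, November, December, January).
155 ÷ 7 = 22 full weeks with remainder 1, so 22 more Saturdays after the first → 23.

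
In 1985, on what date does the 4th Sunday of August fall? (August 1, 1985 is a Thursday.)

25 August 1985

August 1985 begins on a Thursday, so the first Sunday is August 4 (3 days later).
The 4th Sunday is 3 weeks later: 4 + 21 = 25.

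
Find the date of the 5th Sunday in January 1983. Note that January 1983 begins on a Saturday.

January 1983 begins on a Saturday, so the first Sunday is January 2 (1 day later).
The 5th Sunday is 4 weeks later: 2 + 28 = 30.

1983-01-30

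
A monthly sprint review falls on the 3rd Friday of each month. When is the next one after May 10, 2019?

May 2019 starts on a Wednesday; its first Friday is the 3rd, so the 3rd Friday is the 17th — May 17, 2019.
May 17, 2019 is after May 10, 2019, so that is the next one.

May 17, 2019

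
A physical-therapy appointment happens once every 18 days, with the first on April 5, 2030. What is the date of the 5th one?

June 16, 2030

The 5th occurrence is 4 intervals after the first: 4 × 18 = 72 days after April 5, 2030.
April has 30 days — 25 days to the end of April leaves 47.
May has 31 days (16 left).
16 days into June → June 16, 2030.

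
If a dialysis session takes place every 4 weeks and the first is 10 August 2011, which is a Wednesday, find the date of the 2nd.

7 September 2011

The 2nd occurrence is 1 interval after the first: 1 × 28 = 28 days after 10 August 2011.
August has 31 days — 21 days to the end of August leaves 7.
7 days into September → 7 September 2011.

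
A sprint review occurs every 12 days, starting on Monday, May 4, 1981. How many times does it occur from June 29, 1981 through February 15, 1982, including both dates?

19

Occurrences land 12·i days after May 4, 1981 for i = 0, 1, 2, …
June 29, 1981 is 56 days after the start; 56 ÷ 12 = 4 remainder 8; since the remainder is 8, round up to i = 5. First occurrence in the window: #6 on July 3, 1981 (5×12 = 60 days in).
February 15, 1982 is 287 days after the start; 287 ÷ 12 = 23 remainder 11. Last occurrence in the window: #24 on February 4, 1982.
Occurrences #6 through #24: 19 in total.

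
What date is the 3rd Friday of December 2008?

19 December 2008

December 2008 begins on a Monday, so the first Friday is December 5 (4 days later).
The 3rd Friday is 2 weeks later: 5 + 14 = 19.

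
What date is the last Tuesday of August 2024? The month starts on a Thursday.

August 27, 2024

August 2024 begins on a Thursday, so the first Tuesday is August 6 (5 days later).
August 2024 has 31 days. Adding weeks: 6, 13, 20, 27 — the last one ≤ 31 is the 27th.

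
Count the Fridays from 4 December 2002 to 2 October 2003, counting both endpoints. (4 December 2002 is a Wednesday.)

4 December 2002 is a Wednesday; the first Friday on or after it is 6 December 2002 (2 days later).
From 6 December 2002 to 2 October 2003: 25 + 31 + 28 + 31 + 30 + 31 + 30 + 31 + 31 + 30 + 2 = 300 days (rest of December, January, February, March, April, May, June, July, August, September, October).
300 ÷ 7 = 42 full weeks with remainder 6, so 42 more Fridays after the first → 43.

43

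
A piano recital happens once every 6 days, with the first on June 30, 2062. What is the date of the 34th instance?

January 14, 2063

The 34th occurrence is 33 intervals after the first: 33 × 6 = 198 days after June 30, 2062.
June has 30 days — 0 days to the end of June leaves 198.
July has 31 days (167 left).
August has 31 days (136 left).
September has 30 days (106 left).
October has 31 days (75 left).
November has 30 days (45 left).
December has 31 days (14 left).
14 days into January → January 14, 2063.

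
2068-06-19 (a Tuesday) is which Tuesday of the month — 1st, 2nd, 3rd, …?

3rd

Day 19 falls in week ⌈19/7⌉ of the month.
Days 1–7 hold the 1st Tuesday, 8–14 the 2nd, 15–21 the 3rd, 22–28 the 4th, 29–31 the 5th.
19 is in the range for the 3rd.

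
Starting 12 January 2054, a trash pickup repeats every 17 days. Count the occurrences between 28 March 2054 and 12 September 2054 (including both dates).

Occurrences land 17·i days after 12 January 2054 for i = 0, 1, 2, …
28 March 2054 is 75 days after the start; 75 ÷ 17 = 4 remainder 7; since the remainder is 7, round up to i = 5. First occurrence in the window: #6 on 7 April 2054 (5×17 = 85 days in).
12 September 2054 is 243 days after the start; 243 ÷ 17 = 14 remainder 5. Last occurrence in the window: #15 on 7 September 2054.
Occurrences #6 through #15: 10 in total.

10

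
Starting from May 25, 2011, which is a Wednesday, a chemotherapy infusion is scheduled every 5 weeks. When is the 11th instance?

The 11th occurrence is 10 intervals after the first: 10 × 35 = 350 days after May 25, 2011.
May has 31 days — 6 days to the end of May leaves 344.
Jun has 30 days (314 left).
Jul has 31 days (283 left).
Aug has 31 days (252 left).
Sep has 30 days (222 left).
Oct has 31 days (191 left).
Nov has 30 days (161 left).
Dec has 31 days (130 left).
Jan has 31 days (99 left).
Feb has 29 days (70 left).
Mar has 31 days (39 left).
Apr has 30 days (9 left).
9 days into May → May 9, 2012.

May 9, 2012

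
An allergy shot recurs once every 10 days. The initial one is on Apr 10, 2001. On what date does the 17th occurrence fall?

Sep 17, 2001

The 17th occurrence is 16 intervals after the first: 16 × 10 = 160 days after Apr 10, 2001.
Apr has 30 days — 20 days to the end of Apr leaves 140.
May has 31 days (109 left).
Jun has 30 days (79 left).
Jul has 31 days (48 left).
Aug has 31 days (17 left).
17 days into Sep → Sep 17, 2001.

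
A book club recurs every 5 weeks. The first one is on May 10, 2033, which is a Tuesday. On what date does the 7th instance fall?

The 7th occurrence is 6 intervals after the first: 6 × 35 = 210 days after May 10, 2033.
May has 31 days — 21 days to the end of May leaves 189.
June has 30 days (159 left).
July has 31 days (128 left).
August has 31 days (97 left).
September has 30 days (67 left).
October has 31 days (36 left).
November has 30 days (6 left).
6 days into December → December 6, 2033.

December 6, 2033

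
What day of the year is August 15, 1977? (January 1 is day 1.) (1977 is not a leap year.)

227

Days in months before August: 31 + 28 + 31 + 30 + 31 + 30 + 31 = 212.
Plus 15 days into August → day 227.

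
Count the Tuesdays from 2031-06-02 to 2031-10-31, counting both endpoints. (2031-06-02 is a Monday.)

2031-06-02 is a Monday; the first Tuesday on or after it is 2031-06-03 (1 day later).
From 2031-06-03 to 2031-10-31: 27 + 31 + 31 + 30 + 31 = 150 days (rest of June, July, August, September, October).
150 ÷ 7 = 21 full weeks with remainder 3, so 21 more Tuesdays after the first → 22.

22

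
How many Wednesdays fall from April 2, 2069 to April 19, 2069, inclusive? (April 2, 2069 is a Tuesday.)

April 2, 2069 is a Tuesday; the first Wednesday on or after it is April 3, 2069 (1 day later).
From April 3, 2069 to April 19, 2069 is 19 − 3 = 16 days.
16 ÷ 7 = 2 full weeks with remainder 2, so 2 more Wednesdays after the first → 3.

3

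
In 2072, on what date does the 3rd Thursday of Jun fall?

Jun 16, 2072

The first Thursday of Jun 2072 is Jun 2.
The 3rd Thursday is 2 weeks later: 2 + 14 = 16.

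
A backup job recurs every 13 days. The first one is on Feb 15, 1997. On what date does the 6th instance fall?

The 6th occurrence is 5 intervals after the first: 5 × 13 = 65 days after Feb 15, 1997.
Feb has 28 days — 13 days to the end of Feb leaves 52.
Mar has 31 days (21 left).
21 days into Apr → Apr 21, 1997.

Apr 21, 1997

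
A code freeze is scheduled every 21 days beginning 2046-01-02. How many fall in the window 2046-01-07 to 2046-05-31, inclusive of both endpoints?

Occurrences land 21·i days after 2046-01-02 for i = 0, 1, 2, …
2046-01-07 is 5 days after the start; 5 ÷ 21 = 0 remainder 5; since the remainder is 5, round up to i = 1. First occurrence in the window: #2 on 2046-01-23 (1×21 = 21 days in).
2046-05-31 is 149 days after the start; 149 ÷ 21 = 7 remainder 2. Last occurrence in the window: #8 on 2046-05-29.
Occurrences #2 through #8: 7 in total.

7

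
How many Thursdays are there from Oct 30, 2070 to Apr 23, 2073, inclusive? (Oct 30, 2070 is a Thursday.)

130

Oct 30, 2070 is a Thursday; the first Thursday on or after it is Oct 30, 2070.
From Oct 30, 2070 to Apr 23, 2073: 62 + 365 + 366 + 113 = 906 days (rest of 2070, 2071, 2072, to Apr 23, 2073 in 2073).
906 ÷ 7 = 129 full weeks with remainder 3, so 129 more Thursdays after the first → 130.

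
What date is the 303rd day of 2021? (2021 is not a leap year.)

2021-10-30

January has 31 days (303 − 31 = 272 remain).
February has 28 days (272 − 28 = 244 remain).
March has 31 days (244 − 31 = 213 remain).
April has 30 days (213 − 30 = 183 remain).
May has 31 days (183 − 31 = 152 remain).
June has 30 days (152 − 30 = 122 remain).
July has 31 days (122 − 31 = 91 remain).
August has 31 days (91 − 31 = 60 remain).
September has 30 days (60 − 30 = 30 remain).
30 into October → October 30.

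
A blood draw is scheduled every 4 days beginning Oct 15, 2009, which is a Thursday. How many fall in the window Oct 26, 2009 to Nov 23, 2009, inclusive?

7

Occurrences land 4·i days after Oct 15, 2009 for i = 0, 1, 2, …
Oct 26, 2009 is 11 days after the start; 11 ÷ 4 = 2 remainder 3; since the remainder is 3, round up to i = 3. First occurrence in the window: #4 on Oct 27, 2009 (3×4 = 12 days in).
Nov 23, 2009 is 39 days after the start; 39 ÷ 4 = 9 remainder 3. Last occurrence in the window: #10 on Nov 20, 2009.
Occurrences #4 through #10: 7 in total.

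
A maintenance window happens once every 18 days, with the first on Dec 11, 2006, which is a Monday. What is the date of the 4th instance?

Feb 3, 2007

The 4th occurrence is 3 intervals after the first: 3 × 18 = 54 days after Dec 11, 2006.
Dec has 31 days — 20 days to the end of Dec leaves 34.
Jan has 31 days (3 left).
3 days into Feb → Feb 3, 2007.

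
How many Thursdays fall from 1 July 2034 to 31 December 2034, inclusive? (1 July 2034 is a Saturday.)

1 July 2034 is a Saturday; the first Thursday on or after it is 6 July 2034 (5 days later).
From 6 July 2034 to 31 December 2034: 25 + 31 + 30 + 31 + 30 + 31 = 178 days (rest of July, August, September, October, November, December).
178 ÷ 7 = 25 full weeks with remainder 3, so 25 more Thursdays after the first → 26.

26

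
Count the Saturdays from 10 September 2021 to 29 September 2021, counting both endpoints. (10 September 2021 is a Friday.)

10 September 2021 is a Friday; the first Saturday on or after it is 11 September 2021 (1 day later).
From 11 September 2021 to 29 September 2021 is 29 − 11 = 18 days.
18 ÷ 7 = 2 full weeks with remainder 4, so 2 more Saturdays after the first → 3.

3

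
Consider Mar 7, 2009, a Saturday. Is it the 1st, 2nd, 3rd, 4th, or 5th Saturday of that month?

Day 7 falls in week ⌈7/7⌉ of the month.
Days 1–7 hold the 1st Saturday, 8–14 the 2nd, 15–21 the 3rd, 22–28 the 4th, 29–31 the 5th.
7 is in the range for the 1st.

1st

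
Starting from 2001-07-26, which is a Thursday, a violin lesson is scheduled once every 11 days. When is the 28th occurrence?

2002-05-19

The 28th occurrence is 27 intervals after the first: 27 × 11 = 297 days after 2001-07-26.
July has 31 days — 5 days to the end of July leaves 292.
August has 31 days (261 left).
September has 30 days (231 left).
October has 31 days (200 left).
November has 30 days (170 left).
December has 31 days (139 left).
January has 31 days (108 left).
February has 28 days (80 left).
March has 31 days (49 left).
April has 30 days (19 left).
19 days into May → 2002-05-19.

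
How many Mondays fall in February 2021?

4

2021-02-01 is a Monday; the first Monday on or after it is 2021-02-01.
From 2021-02-01 to 2021-02-28 is 28 − 1 = 27 days.
27 ÷ 7 = 3 full weeks with remainder 6, so 3 more Mondays after the first → 4.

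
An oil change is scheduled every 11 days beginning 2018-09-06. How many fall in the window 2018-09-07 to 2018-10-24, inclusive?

Occurrences land 11·i days after 2018-09-06 for i = 0, 1, 2, …
2018-09-07 is 1 day after the start; 1 ÷ 11 = 0 remainder 1; since the remainder is 1, round up to i = 1. First occurrence in the window: #2 on 2018-09-17 (1×11 = 11 days in).
2018-10-24 is 48 days after the start; 48 ÷ 11 = 4 remainder 4. Last occurrence in the window: #5 on 2018-10-20.
Occurrences #2 through #5: 4 in total.

4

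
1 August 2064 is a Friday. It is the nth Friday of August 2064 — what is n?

Day 1 falls in week ⌈1/7⌉ of the month.
Days 1–7 hold the 1st Friday, 8–14 the 2nd, 15–21 the 3rd, 22–28 the 4th, 29–31 the 5th.
1 is in the range for the 1st.

1st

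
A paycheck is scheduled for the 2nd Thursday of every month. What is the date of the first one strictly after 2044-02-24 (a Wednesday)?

2044-03-10

February 2044 starts on a Monday; its first Thursday is the 4th, so the 2nd Thursday is the 11th — 2044-02-11.
That is not after 2044-02-24, so look at March 2044.
March 2044 starts on a Tuesday; its first Thursday is the 3rd, so the 2nd Thursday is the 10th — 2044-03-10.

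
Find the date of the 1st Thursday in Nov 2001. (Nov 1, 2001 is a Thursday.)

Nov 1, 2001

Nov 2001 begins on a Thursday, so the first Thursday is Nov 1.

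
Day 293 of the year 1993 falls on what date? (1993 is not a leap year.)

Jan has 31 days (293 − 31 = 262 remain).
Feb has 28 days (262 − 28 = 234 remain).
Mar has 31 days (234 − 31 = 203 remain).
Apr has 30 days (203 − 30 = 173 remain).
May has 31 days (173 − 31 = 142 remain).
Jun has 30 days (142 − 30 = 112 remain).
Jul has 31 days (112 − 31 = 81 remain).
Aug has 31 days (81 − 31 = 50 remain).
Sep has 30 days (50 − 30 = 20 remain).
20 into Oct → Oct 20.

Oct 20, 1993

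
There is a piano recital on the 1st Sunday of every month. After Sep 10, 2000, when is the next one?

Sep 2000 starts on a Friday, so its 1st Sunday is Sep 3, 2000 (2 days in).
That is not after Sep 10, 2000, so look at Oct 2000.
Oct 2000 starts on a Sunday, so its 1st Sunday is Oct 1, 2000.

Oct 1, 2000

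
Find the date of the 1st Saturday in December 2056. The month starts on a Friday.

December 2, 2056

December 2056 begins on a Friday, so the first Saturday is December 2 (1 day later).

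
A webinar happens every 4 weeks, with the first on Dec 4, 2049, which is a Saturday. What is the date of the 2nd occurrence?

Jan 1, 2050

The 2nd occurrence is 1 interval after the first: 1 × 28 = 28 days after Dec 4, 2049.
Dec has 31 days — 27 days to the end of Dec leaves 1.
1 day into Jan → Jan 1, 2050.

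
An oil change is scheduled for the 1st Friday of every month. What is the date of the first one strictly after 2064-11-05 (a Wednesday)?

2064-11-07

November 2064 starts on a Saturday, so its 1st Friday is 2064-11-07 (6 days in).
2064-11-07 is after 2064-11-05, so that is the next one.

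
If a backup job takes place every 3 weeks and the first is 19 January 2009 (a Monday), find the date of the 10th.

27 July 2009

The 10th occurrence is 9 intervals after the first: 9 × 21 = 189 days after 19 January 2009.
January has 31 days — 12 days to the end of January leaves 177.
February has 28 days (149 left).
March has 31 days (118 left).
April has 30 days (88 left).
May has 31 days (57 left).
June has 30 days (27 left).
27 days into July → 27 July 2009.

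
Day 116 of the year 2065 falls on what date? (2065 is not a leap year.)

April 26, 2065

January has 31 days (116 − 31 = 85 remain).
February has 28 days (85 − 28 = 57 remain).
March has 31 days (57 − 31 = 26 remain).
26 into April → April 26.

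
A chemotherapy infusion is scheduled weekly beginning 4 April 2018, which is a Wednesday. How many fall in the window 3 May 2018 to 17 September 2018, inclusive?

19

Occurrences land 7·i days after 4 April 2018 for i = 0, 1, 2, …
3 May 2018 is 29 days after the start; 29 ÷ 7 = 4 remainder 1; since the remainder is 1, round up to i = 5. First occurrence in the window: #6 on 9 May 2018 (5×7 = 35 days in).
17 September 2018 is 166 days after the start; 166 ÷ 7 = 23 remainder 5. Last occurrence in the window: #24 on 12 September 2018.
Occurrences #6 through #24: 19 in total.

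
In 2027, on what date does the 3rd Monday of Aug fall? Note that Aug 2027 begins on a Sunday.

Aug 2027 begins on a Sunday, so the first Monday is Aug 2 (1 day later).
The 3rd Monday is 2 weeks later: 2 + 14 = 16.

Aug 16, 2027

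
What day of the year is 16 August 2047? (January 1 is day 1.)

Days in months before August: 31 + 28 + 31 + 30 + 31 + 30 + 31 = 212.
Plus 16 days into August → day 228.

228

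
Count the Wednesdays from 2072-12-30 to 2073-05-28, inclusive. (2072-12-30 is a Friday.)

21

2072-12-30 is a Friday; the first Wednesday on or after it is 2073-01-04 (5 days later).
From 2073-01-04 to 2073-05-28: 27 + 28 + 31 + 30 + 28 = 144 days (rest of January, February, March, April, May).
144 ÷ 7 = 20 full weeks with remainder 4, so 20 more Wednesdays after the first → 21.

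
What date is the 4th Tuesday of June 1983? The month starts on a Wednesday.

1983-06-28

June 1983 begins on a Wednesday, so the first Tuesday is June 7 (6 days later).
The 4th Tuesday is 3 weeks later: 7 + 21 = 28.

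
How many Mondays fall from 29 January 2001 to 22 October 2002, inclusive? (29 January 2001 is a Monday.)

91

29 January 2001 is a Monday; the first Monday on or after it is 29 January 2001.
From 29 January 2001 to 22 October 2002: 336 + 295 = 631 days (rest of 2001, to 22 October 2002 in 2002).
631 ÷ 7 = 90 full weeks with remainder 1, so 90 more Mondays after the first → 91.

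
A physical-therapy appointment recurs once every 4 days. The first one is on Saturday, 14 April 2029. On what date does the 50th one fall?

The 50th occurrence is 49 intervals after the first: 49 × 4 = 196 days after 14 April 2029.
April has 30 days — 16 days to the end of April leaves 180.
May has 31 days (149 left).
June has 30 days (119 left).
July has 31 days (88 left).
August has 31 days (57 left).
September has 30 days (27 left).
27 days into October → 27 October 2029.

27 October 2029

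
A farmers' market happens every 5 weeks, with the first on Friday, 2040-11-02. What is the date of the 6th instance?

2041-04-26

The 6th occurrence is 5 intervals after the first: 5 × 35 = 175 days after 2040-11-02.
November has 30 days — 28 days to the end of November leaves 147.
December has 31 days (116 left).
January has 31 days (85 left).
February has 28 days (57 left).
March has 31 days (26 left).
26 days into April → 2041-04-26.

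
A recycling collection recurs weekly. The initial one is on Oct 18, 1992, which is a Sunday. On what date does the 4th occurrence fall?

Nov 8, 1992

The 4th occurrence is 3 intervals after the first: 3 × 7 = 21 days after Oct 18, 1992.
Oct has 31 days — 13 days to the end of Oct leaves 8.
8 days into Nov → Nov 8, 1992.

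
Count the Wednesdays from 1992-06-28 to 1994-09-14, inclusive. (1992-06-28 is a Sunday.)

1992-06-28 is a Sunday; the first Wednesday on or after it is 1992-07-01 (3 days later).
From 1992-07-01 to 1994-09-14: 183 + 365 + 257 = 805 days (rest of 1992, 1993, to 1994-09-14 in 1994).
805 ÷ 7 = 115 full weeks with remainder 0, so 115 more Wednesdays after the first → 116.

116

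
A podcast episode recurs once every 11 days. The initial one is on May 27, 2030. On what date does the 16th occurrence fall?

Nov 8, 2030

The 16th occurrence is 15 intervals after the first: 15 × 11 = 165 days after May 27, 2030.
May has 31 days — 4 days to the end of May leaves 161.
Jun has 30 days (131 left).
Jul has 31 days (100 left).
Aug has 31 days (69 left).
Sep has 30 days (39 left).
Oct has 31 days (8 left).
8 days into Nov → Nov 8, 2030.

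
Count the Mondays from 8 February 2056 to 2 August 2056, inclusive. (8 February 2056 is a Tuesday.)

8 February 2056 is a Tuesday; the first Monday on or after it is 14 February 2056 (6 days later).
From 14 February 2056 to 2 August 2056: 15 + 31 + 30 + 31 + 30 + 31 + 2 = 170 days (rest of February, March, April, May, June, July, August).
170 ÷ 7 = 24 full weeks with remainder 2, so 24 more Mondays after the first → 25.

25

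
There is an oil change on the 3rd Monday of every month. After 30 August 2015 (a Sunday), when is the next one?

August 2015 starts on a Saturday; its first Monday is the 3rd, so the 3rd Monday is the 17th — 17 August 2015.
That is not after 30 August 2015, so look at September 2015.
September 2015 starts on a Tuesday; its first Monday is the 7th, so the 3rd Monday is the 21st — 21 September 2015.

21 September 2015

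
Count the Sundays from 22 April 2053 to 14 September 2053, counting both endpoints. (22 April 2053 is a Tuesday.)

22 April 2053 is a Tuesday; the first Sunday on or after it is 27 April 2053 (5 days later).
From 27 April 2053 to 14 September 2053: 3 + 31 + 30 + 31 + 31 + 14 = 140 days (rest of April, May, June, July, August, September).
140 ÷ 7 = 20 full weeks with remainder 0, so 20 more Sundays after the first → 21.

21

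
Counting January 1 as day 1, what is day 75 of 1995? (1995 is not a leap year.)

March 16, 1995

January has 31 days (75 − 31 = 44 remain).
February has 28 days (44 − 28 = 16 remain).
16 into March → March 16.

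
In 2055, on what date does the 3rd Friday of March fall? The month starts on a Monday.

March 2055 begins on a Monday, so the first Friday is March 5 (4 days later).
The 3rd Friday is 2 weeks later: 5 + 14 = 19.

March 19, 2055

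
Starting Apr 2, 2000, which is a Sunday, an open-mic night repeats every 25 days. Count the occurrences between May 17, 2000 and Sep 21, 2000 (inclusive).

Occurrences land 25·i days after Apr 2, 2000 for i = 0, 1, 2, …
May 17, 2000 is 45 days after the start; 45 ÷ 25 = 1 remainder 20; since the remainder is 20, round up to i = 2. First occurrence in the window: #3 on May 22, 2000 (2×25 = 50 days in).
Sep 21, 2000 is 172 days after the start; 172 ÷ 25 = 6 remainder 22. Last occurrence in the window: #7 on Aug 30, 2000.
Occurrences #3 through #7: 5 in total.

5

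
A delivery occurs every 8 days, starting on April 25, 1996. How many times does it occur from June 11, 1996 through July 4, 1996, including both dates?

3

Occurrences land 8·i days after April 25, 1996 for i = 0, 1, 2, …
June 11, 1996 is 47 days after the start; 47 ÷ 8 = 5 remainder 7; since the remainder is 7, round up to i = 6. First occurrence in the window: #7 on June 12, 1996 (6×8 = 48 days in).
July 4, 1996 is 70 days after the start; 70 ÷ 8 = 8 remainder 6. Last occurrence in the window: #9 on June 28, 1996.
Occurrences #7 through #9: 3 in total.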